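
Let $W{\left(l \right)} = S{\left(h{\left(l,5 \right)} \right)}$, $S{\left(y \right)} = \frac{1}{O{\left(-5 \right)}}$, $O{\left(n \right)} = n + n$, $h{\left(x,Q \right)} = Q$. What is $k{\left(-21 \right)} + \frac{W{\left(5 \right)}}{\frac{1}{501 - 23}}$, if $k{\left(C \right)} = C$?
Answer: $- \frac{344}{5} \approx -68.8$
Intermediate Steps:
$O{\left(n \right)} = 2 n$
$S{\left(y \right)} = - \frac{1}{10}$ ($S{\left(y \right)} = \frac{1}{2 \left(-5\right)} = \frac{1}{-10} = - \frac{1}{10}$)
$W{\left(l \right)} = - \frac{1}{10}$
$k{\left(-21 \right)} + \frac{W{\left(5 \right)}}{\frac{1}{501 - 23}} = -21 - \frac{1}{10 \frac{1}{501 - 23}} = -21 - \frac{1}{10 \cdot \frac{1}{478}} = -21 - \frac{\frac{1}{\frac{1}{478}}}{10} = -21 - \frac{239}{5} = - \frac{344}{5}$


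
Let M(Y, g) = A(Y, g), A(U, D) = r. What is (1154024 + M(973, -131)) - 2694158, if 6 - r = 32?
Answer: -1540160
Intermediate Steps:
r = -26 (r = 6 - 1*32 = 6 - 32 = -26)
A(U, D) = -26
M(Y, g) = -26
(1154024 + M(973, -131)) - 2694158 = (1154024 - 26) - 2694158 = 1153998 - 2694158 = -1540160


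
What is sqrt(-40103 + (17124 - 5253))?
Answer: 2*I*sqrt(7058) ≈ 168.02*I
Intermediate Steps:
sqrt(-40103 + (17124 - 5253)) = sqrt(-40103 + 11871) = sqrt(-28232) = 2*I*sqrt(7058)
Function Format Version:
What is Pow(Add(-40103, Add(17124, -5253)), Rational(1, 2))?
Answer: Mul(2, I, Pow(7058, Rational(1, 2))) ≈ Mul(168.02, I)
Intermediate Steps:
Pow(Add(-40103, Add(17124, -5253)), Rational(1, 2)) = Pow(Add(-40103, 11871), Rational(1, 2)) = Pow(-28232, Rational(1, 2)) = Mul(2, I, Pow(7058, Rational(1, 2)))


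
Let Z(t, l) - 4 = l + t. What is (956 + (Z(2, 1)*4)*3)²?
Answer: 1081600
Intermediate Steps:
Z(t, l) = 4 + l + t (Z(t, l) = 4 + (l + t) = 4 + l + t)
(956 + (Z(2, 1)*4)*3)² = (956 + ((4 + 1 + 2)*4)*3)² = (956 + (7*4)*3)² = (956 + 28*3)² = (956 + 84)² = 1040² = 1081600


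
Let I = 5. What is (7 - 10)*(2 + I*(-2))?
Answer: 24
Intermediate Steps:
(7 - 10)*(2 + I*(-2)) = (7 - 10)*(2 + 5*(-2)) = -3*(2 - 10) = -3*(-8) = 24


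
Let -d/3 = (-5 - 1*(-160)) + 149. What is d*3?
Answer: -2736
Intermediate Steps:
d = -912 (d = -3*((-5 - 1*(-160)) + 149) = -3*((-5 + 160) + 149) = -3*(155 + 149) = -3*304 = -912)
d*3 = -912*3 = -2736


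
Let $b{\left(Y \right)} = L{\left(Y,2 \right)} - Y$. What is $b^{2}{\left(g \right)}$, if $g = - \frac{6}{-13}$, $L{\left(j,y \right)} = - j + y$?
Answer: $\frac{196}{169} \approx 1.1598$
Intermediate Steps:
$L{\left(j,y \right)} = y - j$
$g = \frac{6}{13}$ ($g = \left(-6\right) \left(- \frac{1}{13}\right) = \frac{6}{13} \approx 0.46154$)
$b{\left(Y \right)} = 2 - 2 Y$ ($b{\left(Y \right)} = \left(2 - Y\right) - Y = 2 - 2 Y$)
$b^{2}{\left(g \right)} = \left(2 - \frac{12}{13}\right)^{2} = \left(\frac{14}{13}\right)^{2} = \frac{196}{169}$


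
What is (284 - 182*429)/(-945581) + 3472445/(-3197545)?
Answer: -46688126151/46515966133 ≈ -1.0037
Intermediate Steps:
(284 - 182*429)/(-945581) + 3472445/(-3197545) = (284 - 78078)*(-1/945581) + 3472445*(-1/3197545) = -77794*(-1/945581) - 694489/639509 = 77794/945581 - 694489/639509 = -46688126151/46515966133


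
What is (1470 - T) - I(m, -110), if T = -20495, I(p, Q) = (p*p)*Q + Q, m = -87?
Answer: 854665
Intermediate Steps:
I(p, Q) = Q + Q*p² (I(p, Q) = p²*Q + Q = Q*p² + Q = Q + Q*p²)
(1470 - T) - I(m, -110) = (1470 - 1*(-20495)) - (-110)*(1 + (-87)²) = (1470 + 20495) - (-110)*(1 + 7569) = 21965 - (-110)*7570 = 21965 - 1*(-832700) = 21965 + 832700 = 854665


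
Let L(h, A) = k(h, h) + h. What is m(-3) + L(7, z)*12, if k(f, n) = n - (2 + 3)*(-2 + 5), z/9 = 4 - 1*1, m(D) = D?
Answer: -15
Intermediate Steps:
z = 27 (z = 9*(4 - 1*1) = 9*(4 - 1) = 9*3 = 27)
k(f, n) = -15 + n (k(f, n) = n - 5*3 = n - 1*15 = n - 15 = -15 + n)
L(h, A) = -15 + 2*h (L(h, A) = (-15 + h) + h = -15 + 2*h)
m(-3) + L(7, z)*12 = -3 + (-15 + 2*7)*12 = -3 + (-15 + 14)*12 = -3 - 1*12 = -3 - 12 = -15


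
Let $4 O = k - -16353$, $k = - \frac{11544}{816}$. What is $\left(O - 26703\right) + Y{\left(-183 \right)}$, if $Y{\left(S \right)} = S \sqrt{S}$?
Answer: $- \frac{3076087}{136} - 183 i \sqrt{183} \approx -22618.0 - 2475.6 i$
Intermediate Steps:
$k = - \frac{481}{34}$ ($k = \left(-11544\right) \frac{1}{816} = - \frac{481}{34} \approx -14.147$)
$Y{\left(S \right)} = S^{\frac{3}{2}}$
$O = \frac{555521}{136}$ ($O = \frac{- \frac{481}{34} - -16353}{4} = \frac{- \frac{481}{34} + 16353}{4} = \frac{1}{4} \cdot \frac{555521}{34} = \frac{555521}{136} \approx 4084.7$)
$\left(O - 26703\right) + Y{\left(-183 \right)} = \left(\frac{555521}{136} - 26703\right) + \left(-183\right)^{\frac{3}{2}} = - \frac{3076087}{136} - 183 i \sqrt{183}$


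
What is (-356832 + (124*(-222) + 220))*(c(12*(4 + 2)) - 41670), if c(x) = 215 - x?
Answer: 15952181780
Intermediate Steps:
(-356832 + (124*(-222) + 220))*(c(12*(4 + 2)) - 41670) = (-356832 + (124*(-222) + 220))*((215 - 12*(4 + 2)) - 41670) = (-356832 + (-27528 + 220))*((215 - 12*6) - 41670) = (-356832 - 27308)*((215 - 1*72) - 41670) = -384140*((215 - 72) - 41670) = -384140*(143 - 41670) = -384140*(-41527) = 15952181780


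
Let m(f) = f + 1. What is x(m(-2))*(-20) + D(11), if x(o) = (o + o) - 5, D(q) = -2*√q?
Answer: 140 - 2*√11 ≈ 133.37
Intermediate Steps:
m(f) = 1 + f
x(o) = -5 + 2*o (x(o) = 2*o - 5 = -5 + 2*o)
x(m(-2))*(-20) + D(11) = (-5 + 2*(1 - 2))*(-20) - 2*√11 = (-5 + 2*(-1))*(-20) - 2*√11 = (-5 - 2)*(-20) - 2*√11 = -7*(-20) - 2*√11 = 140 - 2*√11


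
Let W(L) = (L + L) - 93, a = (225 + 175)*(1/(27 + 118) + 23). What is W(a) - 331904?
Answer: -9094153/29 ≈ -3.1359e+5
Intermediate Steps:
a = 266880/29 (a = 400*(1/145 + 23) = 400*(3336/145) = 266880/29 ≈ 9202.8)
W(L) = -93 + 2*L (W(L) = 2*L - 93 = -93 + 2*L)
W(a) - 331904 = (-93 + 2*(266880/29)) - 331904 = (-93 + 533760/29) - 331904 = 531063/29 - 331904 = -9094153/29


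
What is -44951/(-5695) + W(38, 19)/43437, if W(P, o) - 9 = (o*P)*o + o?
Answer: 676940019/82457905 ≈ 8.2095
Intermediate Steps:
W(P, o) = 9 + o + P*o**2 (W(P, o) = 9 + ((o*P)*o + o) = 9 + ((P*o)*o + o) = 9 + (P*o**2 + o) = 9 + (o + P*o**2) = 9 + o + P*o**2)
-44951/(-5695) + W(38, 19)/43437 = -44951/(-5695) + (9 + 19 + 38*19**2)/43437 = -44951*(-1/5695) + (9 + 19 + 38*361)*(1/43437) = 44951/5695 + (9 + 19 + 13718)*(1/43437) = 44951/5695 + 13746*(1/43437) = 44951/5695 + 4582/14479 = 676940019/82457905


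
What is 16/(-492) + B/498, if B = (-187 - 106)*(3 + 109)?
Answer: -673060/10209 ≈ -65.928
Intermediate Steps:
B = -32816 (B = -293*112 = -32816)
16/(-492) + B/498 = 16/(-492) - 32816/498 = 16*(-1/492) - 32816*1/498 = -4/123 - 16408/249 = -673060/10209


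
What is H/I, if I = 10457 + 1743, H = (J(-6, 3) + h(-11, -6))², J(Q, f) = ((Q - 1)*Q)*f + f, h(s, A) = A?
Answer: 15129/12200 ≈ 1.2401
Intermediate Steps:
J(Q, f) = f + Q*f*(-1 + Q) (J(Q, f) = ((-1 + Q)*Q)*f + f = (Q*(-1 + Q))*f + f = Q*f*(-1 + Q) + f = f + Q*f*(-1 + Q))
H = 15129 (H = (3*(1 + (-6)² - 1*(-6)) - 6)² = (3*(1 + 36 + 6) - 6)² = (3*43 - 6)² = (129 - 6)² = 123² = 15129)
I = 12200
H/I = 15129/12200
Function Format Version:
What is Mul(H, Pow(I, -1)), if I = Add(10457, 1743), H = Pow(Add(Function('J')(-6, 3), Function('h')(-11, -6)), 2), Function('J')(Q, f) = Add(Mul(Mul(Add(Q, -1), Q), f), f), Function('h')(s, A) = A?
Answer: Rational(15129, 12200) ≈ 1.2401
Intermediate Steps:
Function('J')(Q, f) = Add(f, Mul(Q, f, Add(-1, Q))) (Function('J')(Q, f) = Add(Mul(Mul(Add(-1, Q), Q), f), f) = Add(Mul(Mul(Q, Add(-1, Q)), f), f) = Add(Mul(Q, f, Add(-1, Q)), f) = Add(f, Mul(Q, f, Add(-1, Q))))
H = 15129 (H = Pow(Add(Mul(3, Add(1, Pow(-6, 2), Mul(-1, -6))), -6), 2) = Pow(Add(Mul(3, Add(1, 36, 6)), -6), 2) = Pow(Add(Mul(3, 43), -6), 2) = Pow(Add(129, -6), 2) = Pow(123, 2) = 15129)
I = 12200
Mul(H, Pow(I, -1)) = Mul(15129, Pow(12200, -1)) = Mul(15129, Rational(1, 12200)) = Rational(15129, 12200)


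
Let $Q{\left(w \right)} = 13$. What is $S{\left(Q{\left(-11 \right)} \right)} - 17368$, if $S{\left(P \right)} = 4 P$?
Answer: $-17316$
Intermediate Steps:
$S{\left(Q{\left(-11 \right)} \right)} - 17368 = 4 \cdot 13 - 17368 = 52 - 17368 = -17316$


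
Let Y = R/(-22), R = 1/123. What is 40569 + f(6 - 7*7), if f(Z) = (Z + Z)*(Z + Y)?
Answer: 59893294/1353 ≈ 44267.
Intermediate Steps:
R = 1/123 ≈ 0.0081301
Y = -1/2706 (Y = (1/123)/(-22) = (1/123)*(-1/22) = -1/2706 ≈ -0.00036955)
f(Z) = 2*Z*(-1/2706 + Z) (f(Z) = (Z + Z)*(Z - 1/2706) = (2*Z)*(-1/2706 + Z) = 2*Z*(-1/2706 + Z))
40569 + f(6 - 7*7) = 40569 + (6 - 7*7)*(-1 + 2706*(6 - 7*7))/1353 = 40569 + (6 - 49)*(-1 + 2706*(6 - 49))/1353 = 40569 + (1/1353)*(-43)*(-1 + 2706*(-43)) = 40569 + (1/1353)*(-43)*(-1 - 116358) = 40569 + (1/1353)*(-43)*(-116359) = 40569 + 5003437/1353 = 59893294/1353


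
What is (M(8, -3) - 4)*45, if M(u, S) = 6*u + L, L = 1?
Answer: 2025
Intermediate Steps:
M(u, S) = 1 + 6*u (M(u, S) = 6*u + 1 = 1 + 6*u)
(M(8, -3) - 4)*45 = ((1 + 6*8) - 4)*45 = ((1 + 48) - 4)*45 = (49 - 4)*45 = 45*45 = 2025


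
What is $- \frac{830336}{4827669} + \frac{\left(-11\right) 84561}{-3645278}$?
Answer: $\frac{209107449713}{2514027942426} \approx 0.083176$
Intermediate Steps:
$- \frac{830336}{4827669} + \frac{\left(-11\right) 84561}{-3645278} = \left(-830336\right) \frac{1}{4827669} - - \frac{930171}{3645278} = - \frac{830336}{4827669} + \frac{930171}{3645278} = \frac{209107449713}{2514027942426}$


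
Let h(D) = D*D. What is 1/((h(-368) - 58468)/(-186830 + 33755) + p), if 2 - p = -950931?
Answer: 51025/48521330673 ≈ 1.0516e-6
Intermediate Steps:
h(D) = D**2
p = 950933 (p = 2 - 1*(-950931) = 2 + 950931 = 950933)
1/((h(-368) - 58468)/(-186830 + 33755) + p) = 1/(((-368)**2 - 58468)/(-186830 + 33755) + 950933) = 1/((135424 - 58468)/(-153075) + 950933) = 1/(76956*(-1/153075) + 950933) = 1/(-25652/51025 + 950933) = 1/(48521330673/51025) = 51025/48521330673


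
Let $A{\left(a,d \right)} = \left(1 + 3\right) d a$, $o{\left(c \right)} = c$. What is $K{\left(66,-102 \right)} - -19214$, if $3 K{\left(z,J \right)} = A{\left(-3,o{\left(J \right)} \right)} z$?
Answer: $46142$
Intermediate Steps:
$A{\left(a,d \right)} = 4 a d$
$K{\left(z,J \right)} = - 4 J z$ ($K{\left(z,J \right)} = \frac{4 \left(-3\right) J z}{3} = \frac{- 12 J z}{3} = \frac{\left(-12\right) J z}{3} = - 4 J z$)
$K{\left(66,-102 \right)} - -19214 = \left(-4\right) \left(-102\right) 66 - -19214 = 26928 + 19214 = 46142$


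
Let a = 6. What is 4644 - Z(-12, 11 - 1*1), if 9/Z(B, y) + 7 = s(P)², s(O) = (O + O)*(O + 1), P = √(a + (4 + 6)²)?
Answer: 1022399927891/220155033 + 848*√106/220155033 ≈ 4644.0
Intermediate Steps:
P = √106 (P = √(6 + (4 + 6)²) = √(6 + 10²) = √(6 + 100) = √106 ≈ 10.296)
s(O) = 2*O*(1 + O) (s(O) = (2*O)*(1 + O) = 2*O*(1 + O))
Z(B, y) = 9/(-7 + 424*(1 + √106)²) (Z(B, y) = 9/(-7 + (2*√106*(1 + √106))²) = 9/(-7 + 424*(1 + √106)²))
4644 - Z(-12, 11 - 1*1) = 4644 - (45361/220155033 - 848*√106/220155033) = 4644 + (-45361/220155033 + 848*√106/220155033) = 1022399927891/220155033 + 848*√106/220155033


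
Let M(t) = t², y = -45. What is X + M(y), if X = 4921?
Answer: 6946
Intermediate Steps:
X + M(y) = 4921 + (-45)² = 4921 + 2025 = 6946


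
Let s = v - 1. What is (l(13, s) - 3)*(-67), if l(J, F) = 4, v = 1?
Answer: -67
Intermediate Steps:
s = 0 (s = 1 - 1 = 0)
(l(13, s) - 3)*(-67) = (4 - 3)*(-67) = 1*(-67) = -67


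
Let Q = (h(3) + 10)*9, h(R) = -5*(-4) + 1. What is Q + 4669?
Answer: 4948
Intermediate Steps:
h(R) = 21 (h(R) = 20 + 1 = 21)
Q = 279 (Q = (21 + 10)*9 = 31*9 = 279)
Q + 4669 = 279 + 4669 = 4948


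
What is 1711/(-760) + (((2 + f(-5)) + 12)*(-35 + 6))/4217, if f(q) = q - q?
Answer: -7523847/3204920 ≈ -2.3476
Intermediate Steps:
f(q) = 0
1711/(-760) + (((2 + f(-5)) + 12)*(-35 + 6))/4217 = 1711/(-760) + (((2 + 0) + 12)*(-35 + 6))/4217 = 1711*(-1/760) + ((2 + 12)*(-29))*(1/4217) = -1711/760 + (14*(-29))*(1/4217) = -1711/760 - 406*1/4217 = -1711/760 - 406/4217 = -7523847/3204920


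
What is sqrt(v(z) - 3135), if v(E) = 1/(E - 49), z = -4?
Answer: 2*I*sqrt(2201567)/53 ≈ 55.991*I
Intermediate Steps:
v(E) = 1/(-49 + E)
sqrt(v(z) - 3135) = sqrt(1/(-49 - 4) - 3135) = sqrt(1/(-53) - 3135) = sqrt(-1/53 - 3135) = sqrt(-166156/53) = 2*I*sqrt(2201567)/53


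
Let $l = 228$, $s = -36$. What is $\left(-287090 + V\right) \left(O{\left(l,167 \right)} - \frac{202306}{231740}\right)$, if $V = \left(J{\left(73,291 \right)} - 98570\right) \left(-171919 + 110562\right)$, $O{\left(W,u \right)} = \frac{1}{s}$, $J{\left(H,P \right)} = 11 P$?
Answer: $- \frac{3664238011883009}{695220} \approx -5.2706 \cdot 10^{9}$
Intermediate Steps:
$O{\left(W,u \right)} = - \frac{1}{36}$ ($O{\left(W,u \right)} = \frac{1}{-36} = - \frac{1}{36}$)
$V = 5851555733$ ($V = \left(11 \cdot 291 - 98570\right) \left(-171919 + 110562\right) = \left(3201 - 98570\right) \left(-61357\right) = \left(-95369\right) \left(-61357\right) = 5851555733$)
$\left(-287090 + V\right) \left(O{\left(l,167 \right)} - \frac{202306}{231740}\right) = \left(-287090 + 5851555733\right) \left(- \frac{1}{36} - \frac{202306}{231740}\right) = 5851268643 \left(- \frac{1}{36} - \frac{101153}{115870}\right) = 5851268643 \left(- \frac{1878689}{2085660}\right) = - \frac{3664238011883009}{695220}$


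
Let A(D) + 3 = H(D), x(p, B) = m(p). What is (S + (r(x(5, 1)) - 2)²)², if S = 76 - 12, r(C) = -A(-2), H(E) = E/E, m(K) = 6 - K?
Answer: 4096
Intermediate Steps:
x(p, B) = 6 - p
H(E) = 1
A(D) = -2 (A(D) = -3 + 1 = -2)
r(C) = 2 (r(C) = -1*(-2) = 2)
S = 64
(S + (r(x(5, 1)) - 2)²)² = (64 + (2 - 2)²)² = (64 + 0²)² = (64 + 0)² = 64² = 4096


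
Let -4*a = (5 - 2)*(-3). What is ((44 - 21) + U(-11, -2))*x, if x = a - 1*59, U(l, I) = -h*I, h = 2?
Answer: -6129/4 ≈ -1532.3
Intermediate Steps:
a = 9/4 (a = -(5 - 2)*(-3)/4 = -3*(-3)/4 = -¼*(-9) = 9/4 ≈ 2.2500)
U(l, I) = -2*I
x = -227/4 (x = 9/4 - 1*59 = 9/4 - 59 = -227/4 ≈ -56.750)
((44 - 21) + U(-11, -2))*x = ((44 - 21) - 2*(-2))*(-227/4) = (23 + 4)*(-227/4) = 27*(-227/4) = -6129/4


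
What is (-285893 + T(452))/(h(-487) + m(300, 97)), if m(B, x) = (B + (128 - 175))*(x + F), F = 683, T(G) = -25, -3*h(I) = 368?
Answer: -428877/295826 ≈ -1.4498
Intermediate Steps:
h(I) = -368/3 (h(I) = -⅓*368 = -368/3)
m(B, x) = (-47 + B)*(683 + x) (m(B, x) = (B + (128 - 175))*(x + 683) = (B - 47)*(683 + x) = (-47 + B)*(683 + x))
(-285893 + T(452))/(h(-487) + m(300, 97)) = (-285893 - 25)/(-368/3 + (-32101 - 47*97 + 683*300 + 300*97)) = -285918/(-368/3 + (-32101 - 4559 + 204900 + 29100)) = -285918/(-368/3 + 197340) = -285918/591652/3 = -285918*3/591652 = -428877/295826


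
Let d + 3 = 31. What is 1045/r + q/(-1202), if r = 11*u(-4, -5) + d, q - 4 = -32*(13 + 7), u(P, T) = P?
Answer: -622957/9616 ≈ -64.783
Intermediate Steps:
d = 28 (d = -3 + 31 = 28)
q = -636 (q = 4 - 32*(13 + 7) = 4 - 32*20 = 4 - 640 = -636)
r = -16 (r = 11*(-4) + 28 = -44 + 28 = -16)
1045/r + q/(-1202) = 1045/(-16) - 636/(-1202) = 1045*(-1/16) - 636*(-1/1202) = -1045/16 + 318/601 = -622957/9616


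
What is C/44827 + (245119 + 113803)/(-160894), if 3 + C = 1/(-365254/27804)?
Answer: -1469224300511870/658589061696463 ≈ -2.2309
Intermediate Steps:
C = -561783/182627 (C = -3 + 1/(-365254/27804) = -3 + 1/(-365254*1/27804) = -3 + 1/(-182627/13902) = -3 - 13902/182627 = -561783/182627 ≈ -3.0761)
C/44827 + (245119 + 113803)/(-160894) = -561783/182627/44827 + (245119 + 113803)/(-160894) = -561783/182627*1/44827 + 358922*(-1/160894) = -561783/8186620529 - 179461/80447 = -1469224300511870/658589061696463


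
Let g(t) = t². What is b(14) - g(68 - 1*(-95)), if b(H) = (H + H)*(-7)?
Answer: -26765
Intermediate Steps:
b(H) = -14*H (b(H) = (2*H)*(-7) = -14*H)
b(14) - g(68 - 1*(-95)) = -14*14 - (68 - 1*(-95))² = -196 - (68 + 95)² = -196 - 1*163² = -196 - 1*26569 = -196 - 26569 = -26765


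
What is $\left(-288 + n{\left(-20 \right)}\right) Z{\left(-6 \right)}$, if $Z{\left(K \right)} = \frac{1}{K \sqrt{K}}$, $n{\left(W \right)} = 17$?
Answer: $- \frac{271 i \sqrt{6}}{36} \approx - 18.439 i$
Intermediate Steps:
$Z{\left(K \right)} = \frac{1}{K^{\frac{3}{2}}}$
$\left(-288 + n{\left(-20 \right)}\right) Z{\left(-6 \right)} = \frac{-288 + 17}{\left(-6\right) i \sqrt{6}} = - 271 \frac{i \sqrt{6}}{36} = - \frac{271 i \sqrt{6}}{36}$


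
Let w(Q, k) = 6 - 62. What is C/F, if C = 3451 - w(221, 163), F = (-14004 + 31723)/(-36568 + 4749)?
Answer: -2374239/377 ≈ -6297.7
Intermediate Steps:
w(Q, k) = -56
F = -377/677 (F = 17719/(-31819) = 17719*(-1/31819) = -377/677 ≈ -0.55687)
C = 3507 (C = 3451 - 1*(-56) = 3451 + 56 = 3507)
C/F = 3507/(-377/677) = 3507*(-677/377) = -2374239/377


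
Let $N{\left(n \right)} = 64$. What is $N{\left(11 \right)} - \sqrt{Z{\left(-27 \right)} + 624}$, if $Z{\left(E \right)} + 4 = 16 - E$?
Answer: $64 - \sqrt{663} \approx 38.251$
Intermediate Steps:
$Z{\left(E \right)} = 12 - E$ ($Z{\left(E \right)} = -4 - \left(-16 + E\right) = 12 - E$)
$N{\left(11 \right)} - \sqrt{Z{\left(-27 \right)} + 624} = 64 - \sqrt{\left(12 - -27\right) + 624} = 64 - \sqrt{\left(12 + 27\right) + 624} = 64 - \sqrt{39 + 624} = 64 - \sqrt{663}$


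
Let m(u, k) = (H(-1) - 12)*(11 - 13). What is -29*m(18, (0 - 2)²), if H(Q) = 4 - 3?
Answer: -638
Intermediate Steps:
H(Q) = 1
m(u, k) = 22 (m(u, k) = (1 - 12)*(11 - 13) = -11*(-2) = 22)
-29*m(18, (0 - 2)²) = -29*22 = -638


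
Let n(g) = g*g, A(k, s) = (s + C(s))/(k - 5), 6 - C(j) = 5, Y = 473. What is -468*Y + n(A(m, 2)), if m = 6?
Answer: -221355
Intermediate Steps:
C(j) = 1 (C(j) = 6 - 1*5 = 6 - 5 = 1)
A(k, s) = (1 + s)/(-5 + k) (A(k, s) = (s + 1)/(k - 5) = (1 + s)/(-5 + k))
n(g) = g²
-468*Y + n(A(m, 2)) = -468*473 + ((1 + 2)/(-5 + 6))² = -221364 + (3/1)² = -221364 + (1*3)² = -221364 + 3² = -221364 + 9 = -221355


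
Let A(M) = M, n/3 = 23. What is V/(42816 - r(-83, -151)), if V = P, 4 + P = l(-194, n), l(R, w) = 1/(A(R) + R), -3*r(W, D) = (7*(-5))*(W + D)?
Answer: -1553/17671848 ≈ -8.7880e-5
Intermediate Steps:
n = 69 (n = 3*23 = 69)
r(W, D) = 35*D/3 + 35*W/3 (r(W, D) = -7*(-5)*(W + D)/3 = -(-35)*(D + W)/3 = -(-35*D - 35*W)/3 = 35*D/3 + 35*W/3)
l(R, w) = 1/(2*R) (l(R, w) = 1/(R + R) = 1/(2*R))
P = -1553/388 (P = -4 + (½)/(-194) = -4 + (½)*(-1/194) = -4 - 1/388 = -1553/388 ≈ -4.0026)
V = -1553/388 ≈ -4.0026
V/(42816 - r(-83, -151)) = -1553/(388*(42816 - ((35/3)*(-151) + (35/3)*(-83)))) = -1553/(388*(42816 - (-5285/3 - 2905/3))) = -1553/(388*(42816 - 1*(-2730))) = -1553/(388*(42816 + 2730)) = -1553/388/45546 = -1553/388*1/45546 = -1553/17671848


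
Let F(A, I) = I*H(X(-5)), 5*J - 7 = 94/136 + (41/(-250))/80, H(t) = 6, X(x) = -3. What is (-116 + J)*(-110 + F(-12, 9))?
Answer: 1362099879/212500 ≈ 6409.9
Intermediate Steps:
J = 2614303/1700000 (J = 7/5 + (94/136 + (41/(-250))/80)/5 = 7/5 + (94*(1/136) + (41*(-1/250))*(1/80))/5 = 7/5 + (47/68 - 41/250*1/80)/5 = 7/5 + (47/68 - 41/20000)/5 = 7/5 + (1/5)*(234303/340000) = 7/5 + 234303/1700000 = 2614303/1700000 ≈ 1.5378)
F(A, I) = 6*I (F(A, I) = I*6 = 6*I)
(-116 + J)*(-110 + F(-12, 9)) = (-116 + 2614303/1700000)*(-110 + 6*9) = -194585697*(-110 + 54)/1700000 = -194585697/1700000*(-56) = 1362099879/212500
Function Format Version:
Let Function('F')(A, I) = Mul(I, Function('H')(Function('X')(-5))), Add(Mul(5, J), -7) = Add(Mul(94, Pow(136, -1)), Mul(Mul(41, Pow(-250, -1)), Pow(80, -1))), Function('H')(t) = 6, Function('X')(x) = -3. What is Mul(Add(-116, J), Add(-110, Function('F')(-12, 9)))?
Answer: Rational(1362099879, 212500) ≈ 6409.9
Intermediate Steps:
J = Rational(2614303, 1700000) (J = Add(Rational(7, 5), Mul(Rational(1, 5), Add(Mul(94, Pow(136, -1)), Mul(Mul(41, Pow(-250, -1)), Pow(80, -1))))) = Add(Rational(7, 5), Mul(Rational(1, 5), Add(Mul(94, Rational(1, 136)), Mul(Mul(41, Rational(-1, 250)), Rational(1, 80))))) = Add(Rational(7, 5), Mul(Rational(1, 5), Add(Rational(47, 68), Mul(Rational(-41, 250), Rational(1, 80))))) = Add(Rational(7, 5), Mul(Rational(1, 5), Add(Rational(47, 68), Rational(-41, 20000)))) = Add(Rational(7, 5), Mul(Rational(1, 5), Rational(234303, 340000))) = Add(Rational(7, 5), Rational(234303, 1700000)) = Rational(2614303, 1700000) ≈ 1.5378)
Function('F')(A, I) = Mul(6, I) (Function('F')(A, I) = Mul(I, 6) = Mul(6, I))
Mul(Add(-116, J), Add(-110, Function('F')(-12, 9))) = Mul(Add(-116, Rational(2614303, 1700000)), Add(-110, Mul(6, 9))) = Mul(Rational(-194585697, 1700000), Add(-110, 54)) = Mul(Rational(-194585697, 1700000), -56) = Rational(1362099879, 212500)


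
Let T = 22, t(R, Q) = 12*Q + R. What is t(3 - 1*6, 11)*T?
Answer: 2838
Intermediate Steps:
t(R, Q) = R + 12*Q
t(3 - 1*6, 11)*T = ((3 - 1*6) + 12*11)*22 = ((3 - 6) + 132)*22 = (-3 + 132)*22 = 129*22 = 2838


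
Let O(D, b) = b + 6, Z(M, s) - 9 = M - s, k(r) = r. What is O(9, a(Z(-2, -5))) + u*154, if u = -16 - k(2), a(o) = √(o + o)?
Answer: -2766 + 2*√6 ≈ -2761.1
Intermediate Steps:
Z(M, s) = 9 + M - s (Z(M, s) = 9 + (M - s) = 9 + M - s)
a(o) = √2*√o (a(o) = √(2*o) = √2*√o)
O(D, b) = 6 + b
u = -18 (u = -16 - 1*2 = -16 - 2 = -18)
O(9, a(Z(-2, -5))) + u*154 = (6 + √2*√(9 - 2 - 1*(-5))) - 18*154 = (6 + √2*√(9 - 2 + 5)) - 2772 = (6 + √2*√12) - 2772 = (6 + √2*(2*√3)) - 2772 = (6 + 2*√6) - 2772 = -2766 + 2*√6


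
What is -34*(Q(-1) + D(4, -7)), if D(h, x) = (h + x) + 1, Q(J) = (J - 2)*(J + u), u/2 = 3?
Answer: 578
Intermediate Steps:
u = 6 (u = 2*3 = 6)
Q(J) = (-2 + J)*(6 + J) (Q(J) = (J - 2)*(J + 6) = (-2 + J)*(6 + J))
D(h, x) = 1 + h + x
-34*(Q(-1) + D(4, -7)) = -34*((-12 + (-1)² + 4*(-1)) + (1 + 4 - 7)) = -34*((-12 + 1 - 4) - 2) = -34*(-15 - 2) = -34*(-17) = 578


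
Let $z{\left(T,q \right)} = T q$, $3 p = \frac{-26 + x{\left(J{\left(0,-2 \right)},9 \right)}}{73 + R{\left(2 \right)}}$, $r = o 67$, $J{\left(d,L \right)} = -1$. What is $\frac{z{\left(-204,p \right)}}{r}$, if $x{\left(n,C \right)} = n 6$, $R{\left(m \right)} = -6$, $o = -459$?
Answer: $- \frac{128}{121203} \approx -0.0010561$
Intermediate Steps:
$x{\left(n,C \right)} = 6 n$
$r = -30753$ ($r = \left(-459\right) 67 = -30753$)
$p = - \frac{32}{201}$ ($p = \frac{\left(-26 + 6 \left(-1\right)\right) \frac{1}{73 - 6}}{3} = \frac{\left(-26 - 6\right) \frac{1}{67}}{3} = \frac{\left(-32\right) \frac{1}{67}}{3} = \frac{1}{3} \left(- \frac{32}{67}\right) = - \frac{32}{201} \approx -0.1592$)
$\frac{z{\left(-204,p \right)}}{r} = \frac{\left(-204\right) \left(- \frac{32}{201}\right)}{-30753} = \frac{2176}{67} \left(- \frac{1}{30753}\right) = - \frac{128}{121203}$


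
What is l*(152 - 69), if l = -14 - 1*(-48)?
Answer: 2822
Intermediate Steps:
l = 34 (l = -14 + 48 = 34)
l*(152 - 69) = 34*(152 - 69) = 34*83 = 2822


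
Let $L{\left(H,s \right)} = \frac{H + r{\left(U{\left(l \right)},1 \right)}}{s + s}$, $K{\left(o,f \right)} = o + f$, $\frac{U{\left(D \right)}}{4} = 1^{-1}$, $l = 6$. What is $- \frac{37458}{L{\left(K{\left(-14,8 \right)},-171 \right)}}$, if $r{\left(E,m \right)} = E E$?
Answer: $\frac{6405318}{5} \approx 1.2811 \cdot 10^{6}$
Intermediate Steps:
$U{\left(D \right)} = 4$ ($U{\left(D \right)} = \frac{4}{1} = 4 \cdot 1 = 4$)
$r{\left(E,m \right)} = E^{2}$
$K{\left(o,f \right)} = f + o$
$L{\left(H,s \right)} = \frac{16 + H}{2 s}$ ($L{\left(H,s \right)} = \frac{H + 4^{2}}{s + s} = \frac{H + 16}{2 s} = \left(16 + H\right) \frac{1}{2 s} = \frac{16 + H}{2 s}$)
$- \frac{37458}{L{\left(K{\left(-14,8 \right)},-171 \right)}} = - \frac{37458}{\frac{1}{2} \frac{1}{-171} \left(16 + \left(8 - 14\right)\right)} = - \frac{37458}{\frac{1}{2} \left(- \frac{1}{171}\right) \left(16 - 6\right)} = - \frac{37458}{\frac{1}{2} \left(- \frac{1}{171}\right) 10} = - \frac{37458}{- \frac{5}{171}} = \left(-37458\right) \left(- \frac{171}{5}\right) = \frac{6405318}{5}$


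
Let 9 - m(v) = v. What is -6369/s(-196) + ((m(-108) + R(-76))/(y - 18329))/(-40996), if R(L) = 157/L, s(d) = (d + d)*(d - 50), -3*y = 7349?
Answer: -25770517034923/390188031944704 ≈ -0.066046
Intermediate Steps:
y = -7349/3 (y = -⅓*7349 = -7349/3 ≈ -2449.7)
s(d) = 2*d*(-50 + d) (s(d) = (2*d)*(-50 + d) = 2*d*(-50 + d))
m(v) = 9 - v
-6369/s(-196) + ((m(-108) + R(-76))/(y - 18329))/(-40996) = -6369*(-1/(392*(-50 - 196))) + (((9 - 1*(-108)) + 157/(-76))/(-7349/3 - 18329))/(-40996) = -6369/(2*(-196)*(-246)) + (((9 + 108) + 157*(-1/76))/(-62336/3))*(-1/40996) = -6369/96432 + ((117 - 157/76)*(-3/62336))*(-1/40996) = -6369*1/96432 + ((8735/76)*(-3/62336))*(-1/40996) = -2123/32144 - 26205/4737536*(-1/40996) = -2123/32144 + 26205/194220025856 = -25770517034923/390188031944704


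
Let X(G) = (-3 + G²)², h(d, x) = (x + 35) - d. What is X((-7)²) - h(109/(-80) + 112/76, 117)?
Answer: 8740383209/1520 ≈ 5.7503e+6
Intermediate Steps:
h(d, x) = 35 + x - d (h(d, x) = (35 + x) - d = 35 + x - d)
X((-7)²) - h(109/(-80) + 112/76, 117) = (-3 + ((-7)²)²)² - (35 + 117 - (109/(-80) + 112/76)) = (-3 + 49²)² - (35 + 117 - (109*(-1/80) + 112*(1/76))) = (-3 + 2401)² - (35 + 117 - (-109/80 + 28/19)) = 2398² - (35 + 117 - 1*169/1520) = 5750404 - (35 + 117 - 169/1520) = 5750404 - 1*230871/1520 = 5750404 - 230871/1520 = 8740383209/1520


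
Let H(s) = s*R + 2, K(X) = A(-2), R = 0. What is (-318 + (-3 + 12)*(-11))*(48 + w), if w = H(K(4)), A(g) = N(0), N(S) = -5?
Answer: -20850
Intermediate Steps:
A(g) = -5
K(X) = -5
H(s) = 2 (H(s) = s*0 + 2 = 0 + 2 = 2)
w = 2
(-318 + (-3 + 12)*(-11))*(48 + w) = (-318 + (-3 + 12)*(-11))*(48 + 2) = (-318 + 9*(-11))*50 = (-318 - 99)*50 = -417*50 = -20850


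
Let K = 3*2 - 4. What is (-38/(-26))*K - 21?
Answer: -235/13 ≈ -18.077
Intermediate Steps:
K = 2 (K = 6 - 4 = 2)
(-38/(-26))*K - 21 = -38/(-26)*2 - 21 = -38*(-1/26)*2 - 21 = (19/13)*2 - 21 = 38/13 - 21 = -235/13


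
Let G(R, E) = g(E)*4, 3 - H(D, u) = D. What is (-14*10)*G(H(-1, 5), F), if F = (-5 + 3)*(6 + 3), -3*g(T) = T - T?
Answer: 0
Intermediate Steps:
g(T) = 0 (g(T) = -(T - T)/3 = -⅓*0 = 0)
F = -18 (F = -2*9 = -18)
H(D, u) = 3 - D
G(R, E) = 0 (G(R, E) = 0*4 = 0)
(-14*10)*G(H(-1, 5), F) = -14*10*0 = -140*0 = 0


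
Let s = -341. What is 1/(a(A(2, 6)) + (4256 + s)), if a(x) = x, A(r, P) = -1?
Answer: 1/3914 ≈ 0.00025549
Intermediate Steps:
1/(a(A(2, 6)) + (4256 + s)) = 1/(-1 + (4256 - 341)) = 1/(-1 + 3915) = 1/3914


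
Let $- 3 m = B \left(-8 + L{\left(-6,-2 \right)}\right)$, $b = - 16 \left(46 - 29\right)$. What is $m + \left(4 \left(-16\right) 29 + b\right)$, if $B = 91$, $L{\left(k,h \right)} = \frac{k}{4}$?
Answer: $- \frac{11039}{6} \approx -1839.8$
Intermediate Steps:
$L{\left(k,h \right)} = \frac{k}{4}$ ($L{\left(k,h \right)} = k \frac{1}{4} = \frac{k}{4}$)
$b = -272$ ($b = \left(-16\right) 17 = -272$)
$m = \frac{1729}{6}$ ($m = - \frac{91 \left(-8 + \frac{1}{4} \left(-6\right)\right)}{3} = - \frac{91 \left(-8 - \frac{3}{2}\right)}{3} = - \frac{91 \left(- \frac{19}{2}\right)}{3} = \left(- \frac{1}{3}\right) \left(- \frac{1729}{2}\right) = \frac{1729}{6} \approx 288.17$)
$m + \left(4 \left(-16\right) 29 + b\right) = \frac{1729}{6} + \left(4 \left(-16\right) 29 - 272\right) = \frac{1729}{6} - 2128 = - \frac{11039}{6}$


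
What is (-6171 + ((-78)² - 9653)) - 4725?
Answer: -14465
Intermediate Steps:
(-6171 + ((-78)² - 9653)) - 4725 = (-6171 + (6084 - 9653)) - 4725 = (-6171 - 3569) - 4725 = -9740 - 4725 = -14465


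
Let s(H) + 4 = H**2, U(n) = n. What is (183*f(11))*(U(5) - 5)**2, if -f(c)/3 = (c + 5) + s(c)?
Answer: 0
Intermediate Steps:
s(H) = -4 + H**2
f(c) = -3 - 3*c - 3*c**2 (f(c) = -3*((c + 5) + (-4 + c**2)) = -3*((5 + c) + (-4 + c**2)) = -3*(1 + c + c**2) = -3 - 3*c - 3*c**2)
(183*f(11))*(U(5) - 5)**2 = (183*(-3 - 3*11 - 3*11**2))*(5 - 5)**2 = (183*(-3 - 33 - 3*121))*0**2 = (183*(-3 - 33 - 363))*0 = (183*(-399))*0 = -73017*0 = 0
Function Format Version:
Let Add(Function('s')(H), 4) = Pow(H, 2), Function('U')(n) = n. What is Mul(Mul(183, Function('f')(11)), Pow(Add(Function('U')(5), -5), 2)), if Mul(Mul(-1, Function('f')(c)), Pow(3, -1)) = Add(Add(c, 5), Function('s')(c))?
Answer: 0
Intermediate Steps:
Function('s')(H) = Add(-4, Pow(H, 2))
Function('f')(c) = Add(-3, Mul(-3, c), Mul(-3, Pow(c, 2))) (Function('f')(c) = Mul(-3, Add(Add(c, 5), Add(-4, Pow(c, 2)))) = Mul(-3, Add(Add(5, c), Add(-4, Pow(c, 2)))) = Mul(-3, Add(1, c, Pow(c, 2))) = Add(-3, Mul(-3, c), Mul(-3, Pow(c, 2))))
Mul(Mul(183, Function('f')(11)), Pow(Add(Function('U')(5), -5), 2)) = Mul(Mul(183, Add(-3, Mul(-3, 11), Mul(-3, Pow(11, 2)))), Pow(Add(5, -5), 2)) = Mul(Mul(183, Add(-3, -33, Mul(-3, 121))), Pow(0, 2)) = Mul(Mul(183, Add(-3, -33, -363)), 0) = Mul(Mul(183, -399), 0) = Mul(-73017, 0) = 0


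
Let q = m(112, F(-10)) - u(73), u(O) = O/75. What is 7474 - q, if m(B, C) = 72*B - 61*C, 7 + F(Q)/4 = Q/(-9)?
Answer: -455831/225 ≈ -2025.9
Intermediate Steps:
F(Q) = -28 - 4*Q/9 (F(Q) = -28 + 4*(Q/(-9)) = -28 + 4*(Q*(-⅑)) = -28 + 4*(-Q/9) = -28 - 4*Q/9)
u(O) = O/75 (u(O) = O*(1/75) = O/75)
m(B, C) = -61*C + 72*B
q = 2137481/225 (q = (-61*(-28 - 4/9*(-10)) + 72*112) - 73/75 = (-61*(-28 + 40/9) + 8064) - 1*73/75 = (-61*(-212/9) + 8064) - 73/75 = (12932/9 + 8064) - 73/75 = 85508/9 - 73/75 = 2137481/225 ≈ 9499.9)
7474 - q = 7474 - 1*2137481/225 = 7474 - 2137481/225 = -455831/225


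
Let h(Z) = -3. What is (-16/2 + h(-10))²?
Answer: 121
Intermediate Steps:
(-16/2 + h(-10))² = (-16/2 - 3)² = (-16*½ - 3)² = (-8 - 3)² = (-11)² = 121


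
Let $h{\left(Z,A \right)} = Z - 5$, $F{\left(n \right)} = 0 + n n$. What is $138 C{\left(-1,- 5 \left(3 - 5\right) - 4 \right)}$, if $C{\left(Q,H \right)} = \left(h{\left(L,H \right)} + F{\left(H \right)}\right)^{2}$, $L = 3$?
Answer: $159528$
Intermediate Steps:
$F{\left(n \right)} = n^{2}$ ($F{\left(n \right)} = 0 + n^{2} = n^{2}$)
$h{\left(Z,A \right)} = -5 + Z$
$C{\left(Q,H \right)} = \left(-2 + H^{2}\right)^{2}$ ($C{\left(Q,H \right)} = \left(\left(-5 + 3\right) + H^{2}\right)^{2} = \left(-2 + H^{2}\right)^{2}$)
$138 C{\left(-1,- 5 \left(3 - 5\right) - 4 \right)} = 138 \left(-2 + \left(- 5 \left(3 - 5\right) - 4\right)^{2}\right)^{2} = 138 \left(-2 + \left(\left(-5\right) \left(-2\right) - 4\right)^{2}\right)^{2} = 138 \left(-2 + \left(10 - 4\right)^{2}\right)^{2} = 138 \left(-2 + 6^{2}\right)^{2} = 138 \left(-2 + 36\right)^{2} = 138 \cdot 34^{2} = 138 \cdot 1156 = 159528$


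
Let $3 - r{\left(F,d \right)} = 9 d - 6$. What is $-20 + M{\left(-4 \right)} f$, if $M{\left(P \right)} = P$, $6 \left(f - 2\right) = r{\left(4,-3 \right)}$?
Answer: $-52$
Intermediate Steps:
$r{\left(F,d \right)} = 9 - 9 d$ ($r{\left(F,d \right)} = 3 - \left(9 d - 6\right) = 3 - \left(-6 + 9 d\right) = 9 - 9 d$)
$f = 8$ ($f = 2 + \frac{9 - -27}{6} = 2 + \frac{9 + 27}{6} = 2 + \frac{1}{6} \cdot 36 = 2 + 6 = 8$)
$-20 + M{\left(-4 \right)} f = -20 - 32 = -52$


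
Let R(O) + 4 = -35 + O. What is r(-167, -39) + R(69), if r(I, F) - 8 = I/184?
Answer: 6825/184 ≈ 37.092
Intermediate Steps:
r(I, F) = 8 + I/184
R(O) = -39 + O (R(O) = -4 + (-35 + O) = -39 + O)
r(-167, -39) + R(69) = (8 + (1/184)*(-167)) + (-39 + 69) = (8 - 167/184) + 30 = 1305/184 + 30 = 6825/184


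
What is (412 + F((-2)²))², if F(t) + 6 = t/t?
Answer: 165649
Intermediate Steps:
F(t) = -5 (F(t) = -6 + t/t = -6 + 1 = -5)
(412 + F((-2)²))² = (412 - 5)² = 407² = 165649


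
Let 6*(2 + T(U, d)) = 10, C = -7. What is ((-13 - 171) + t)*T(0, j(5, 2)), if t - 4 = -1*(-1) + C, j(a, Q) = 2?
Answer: 62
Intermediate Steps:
T(U, d) = -⅓ (T(U, d) = -2 + (⅙)*10 = -2 + 5/3 = -⅓)
t = -2 (t = 4 + (-1*(-1) - 7) = 4 + (1 - 7) = 4 - 6 = -2)
((-13 - 171) + t)*T(0, j(5, 2)) = ((-13 - 171) - 2)*(-⅓) = (-184 - 2)*(-⅓) = -186*(-⅓) = 62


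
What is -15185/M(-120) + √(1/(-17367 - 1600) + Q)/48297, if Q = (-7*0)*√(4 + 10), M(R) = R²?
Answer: -3037/2880 + I*√18967/916049199 ≈ -1.0545 + 1.5034e-7*I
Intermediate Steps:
Q = 0 (Q = 0*√14 = 0)
-15185/M(-120) + √(1/(-17367 - 1600) + Q)/48297 = -15185/((-120)²) + √(1/(-17367 - 1600) + 0)/48297 = -15185/14400 + √(1/(-18967) + 0)*(1/48297) = -15185*1/14400 + √(-1/18967 + 0)*(1/48297) = -3037/2880 + √(-1/18967)*(1/48297) = -3037/2880 + (I*√18967/18967)*(1/48297) = -3037/2880 + I*√18967/916049199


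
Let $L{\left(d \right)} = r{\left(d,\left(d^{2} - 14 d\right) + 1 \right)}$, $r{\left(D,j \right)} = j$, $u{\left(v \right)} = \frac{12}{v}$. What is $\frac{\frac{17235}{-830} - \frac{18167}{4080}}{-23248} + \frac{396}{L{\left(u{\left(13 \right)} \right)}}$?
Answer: $- \frac{526856778977869}{14729826789120} \approx -35.768$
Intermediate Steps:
$L{\left(d \right)} = 1 + d^{2} - 14 d$ ($L{\left(d \right)} = \left(d^{2} - 14 d\right) + 1 = 1 + d^{2} - 14 d$)
$\frac{\frac{17235}{-830} - \frac{18167}{4080}}{-23248} + \frac{396}{L{\left(u{\left(13 \right)} \right)}} = \frac{\frac{17235}{-830} - \frac{18167}{4080}}{-23248} + \frac{396}{1 + \left(\frac{12}{13}\right)^{2} - 14 \cdot \frac{12}{13}} = \left(17235 \left(- \frac{1}{830}\right) - \frac{18167}{4080}\right) \left(- \frac{1}{23248}\right) + \frac{396}{1 + \left(12 \cdot \frac{1}{13}\right)^{2} - 14 \cdot 12 \cdot \frac{1}{13}} = \left(- \frac{3447}{166} - \frac{18167}{4080}\right) \left(- \frac{1}{23248}\right) + \frac{396}{1 + \left(\frac{12}{13}\right)^{2} - \frac{168}{13}} = \left(- \frac{8539741}{338640}\right) \left(- \frac{1}{23248}\right) + \frac{396}{1 + \frac{144}{169} - \frac{168}{13}} = \frac{8539741}{7872702720} + \frac{396}{- \frac{1871}{169}} = \frac{8539741}{7872702720} + 396 \left(- \frac{169}{1871}\right) = \frac{8539741}{7872702720} - \frac{66924}{1871} = - \frac{526856778977869}{14729826789120}$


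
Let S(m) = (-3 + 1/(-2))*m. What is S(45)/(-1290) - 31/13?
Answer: -5059/2236 ≈ -2.2625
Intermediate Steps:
S(m) = -7*m/2 (S(m) = (-3 - ½)*m = -7*m/2)
S(45)/(-1290) - 31/13 = -7/2*45/(-1290) - 31/13 = -315/2*(-1/1290) - 31*1/13 = 21/172 - 31/13 = -5059/2236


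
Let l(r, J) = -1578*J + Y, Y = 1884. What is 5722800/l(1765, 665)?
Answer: -953800/174581 ≈ -5.4634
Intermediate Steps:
l(r, J) = 1884 - 1578*J (l(r, J) = -1578*J + 1884 = 1884 - 1578*J)
5722800/l(1765, 665) = 5722800/(1884 - 1578*665) = 5722800/(1884 - 1049370) = 5722800/(-1047486) = 5722800*(-1/1047486) = -953800/174581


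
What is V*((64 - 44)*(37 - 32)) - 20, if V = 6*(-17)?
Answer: -10220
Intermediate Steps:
V = -102
V*((64 - 44)*(37 - 32)) - 20 = -102*(64 - 44)*(37 - 32) - 20 = -2040*5 - 20 = -102*100 - 20 = -10200 - 20 = -10220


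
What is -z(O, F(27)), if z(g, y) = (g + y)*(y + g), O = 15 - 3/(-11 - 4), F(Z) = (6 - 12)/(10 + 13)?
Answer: -2951524/13225 ≈ -223.18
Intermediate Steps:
F(Z) = -6/23
O = 76/5 (O = 15 - 3/(-15) = 15 - 3*(-1/15) = 15 + ⅕ = 76/5 ≈ 15.200)
z(g, y) = (g + y)² (z(g, y) = (g + y)*(g + y) = (g + y)²)
-z(O, F(27)) = -(76/5 - 6/23)² = -(1718/115)² = -1*2951524/13225 = -2951524/13225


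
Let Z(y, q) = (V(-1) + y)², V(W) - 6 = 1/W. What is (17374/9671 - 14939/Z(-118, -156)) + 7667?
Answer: 946867528870/123488999 ≈ 7667.6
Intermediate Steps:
V(W) = 6 + 1/W
Z(y, q) = (5 + y)² (Z(y, q) = ((6 + 1/(-1)) + y)² = ((6 - 1) + y)² = (5 + y)²)
(17374/9671 - 14939/Z(-118, -156)) + 7667 = (17374/9671 - 14939/(5 - 118)²) + 7667 = (17374*(1/9671) - 14939/((-113)²)) + 7667 = (17374/9671 - 14939/12769) + 7667 = 77373537/123488999 + 7667 = 946867528870/123488999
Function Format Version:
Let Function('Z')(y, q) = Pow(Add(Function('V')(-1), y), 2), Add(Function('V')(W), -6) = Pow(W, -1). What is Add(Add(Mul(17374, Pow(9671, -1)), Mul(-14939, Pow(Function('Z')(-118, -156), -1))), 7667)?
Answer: Rational(946867528870, 123488999) ≈ 7667.6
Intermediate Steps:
Function('V')(W) = Add(6, Pow(W, -1))
Function('Z')(y, q) = Pow(Add(5, y), 2) (Function('Z')(y, q) = Pow(Add(Add(6, Pow(-1, -1)), y), 2) = Pow(Add(Add(6, -1), y), 2) = Pow(Add(5, y), 2))
Add(Add(Mul(17374, Pow(9671, -1)), Mul(-14939, Pow(Function('Z')(-118, -156), -1))), 7667) = Add(Add(Mul(17374, Pow(9671, -1)), Mul(-14939, Pow(Pow(Add(5, -118), 2), -1))), 7667) = Add(Add(Mul(17374, Rational(1, 9671)), Mul(-14939, Pow(Pow(-113, 2), -1))), 7667) = Add(Add(Rational(17374, 9671), Mul(-14939, Pow(12769, -1))), 7667) = Add(Add(Rational(17374, 9671), Mul(-14939, Rational(1, 12769))), 7667) = Add(Add(Rational(17374, 9671), Rational(-14939, 12769)), 7667) = Add(Rational(77373537, 123488999), 7667) = Rational(946867528870, 123488999)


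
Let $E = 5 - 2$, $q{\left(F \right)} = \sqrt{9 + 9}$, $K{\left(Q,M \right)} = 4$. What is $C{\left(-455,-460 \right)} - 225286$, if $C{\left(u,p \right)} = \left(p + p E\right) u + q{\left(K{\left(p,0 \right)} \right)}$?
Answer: $611914 + 3 \sqrt{2} \approx 6.1192 \cdot 10^{5}$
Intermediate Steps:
$q{\left(F \right)} = 3 \sqrt{2}$ ($q{\left(F \right)} = \sqrt{18} = 3 \sqrt{2}$)
$E = 3$ ($E = 5 - 2 = 3$)
$C{\left(u,p \right)} = 3 \sqrt{2} + 4 p u$ ($C{\left(u,p \right)} = \left(p + p 3\right) u + 3 \sqrt{2} = \left(p + 3 p\right) u + 3 \sqrt{2} = 4 p u + 3 \sqrt{2} = 3 \sqrt{2} + 4 p u$)
$C{\left(-455,-460 \right)} - 225286 = \left(3 \sqrt{2} + 4 \left(-460\right) \left(-455\right)\right) - 225286 = \left(3 \sqrt{2} + 837200\right) - 225286 = \left(837200 + 3 \sqrt{2}\right) - 225286 = 611914 + 3 \sqrt{2}$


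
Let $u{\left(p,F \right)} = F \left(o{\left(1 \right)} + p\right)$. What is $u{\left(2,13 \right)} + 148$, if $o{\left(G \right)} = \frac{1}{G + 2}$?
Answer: $\frac{535}{3} \approx 178.33$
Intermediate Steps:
$o{\left(G \right)} = \frac{1}{2 + G}$
$u{\left(p,F \right)} = F \left(\frac{1}{3} + p\right)$ ($u{\left(p,F \right)} = F \left(\frac{1}{2 + 1} + p\right) = F \left(\frac{1}{3} + p\right)$)
$u{\left(2,13 \right)} + 148 = 13 \left(\frac{1}{3} + 2\right) + 148 = 13 \cdot \frac{7}{3} + 148 = \frac{91}{3} + 148 = \frac{535}{3}$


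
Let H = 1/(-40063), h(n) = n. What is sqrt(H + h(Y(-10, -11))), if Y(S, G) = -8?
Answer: I*sqrt(12840391815)/40063 ≈ 2.8284*I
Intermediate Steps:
H = -1/40063 ≈ -2.4961e-5
sqrt(H + h(Y(-10, -11))) = sqrt(-1/40063 - 8) = sqrt(-320505/40063) = I*sqrt(12840391815)/40063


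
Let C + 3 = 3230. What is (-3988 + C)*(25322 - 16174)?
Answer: -6961628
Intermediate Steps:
C = 3227 (C = -3 + 3230 = 3227)
(-3988 + C)*(25322 - 16174) = (-3988 + 3227)*(25322 - 16174) = -761*9148 = -6961628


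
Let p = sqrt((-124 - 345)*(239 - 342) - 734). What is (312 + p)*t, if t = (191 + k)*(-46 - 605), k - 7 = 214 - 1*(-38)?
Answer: -91400400 - 292950*sqrt(47573) ≈ -1.5530e+8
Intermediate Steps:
k = 259 (k = 7 + (214 - 1*(-38)) = 7 + (214 + 38) = 7 + 252 = 259)
p = sqrt(47573) (p = sqrt(-469*(-103) - 734) = sqrt(48307 - 734) = sqrt(47573) ≈ 218.11)
t = -292950 (t = (191 + 259)*(-46 - 605) = 450*(-651) = -292950)
(312 + p)*t = (312 + sqrt(47573))*(-292950) = -91400400 - 292950*sqrt(47573)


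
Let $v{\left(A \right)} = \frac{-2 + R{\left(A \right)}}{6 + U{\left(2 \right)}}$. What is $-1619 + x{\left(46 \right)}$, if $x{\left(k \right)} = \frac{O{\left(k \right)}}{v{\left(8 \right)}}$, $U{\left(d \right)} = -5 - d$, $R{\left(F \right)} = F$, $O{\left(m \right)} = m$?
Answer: $- \frac{4880}{3} \approx -1626.7$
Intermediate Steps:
$v{\left(A \right)} = 2 - A$ ($v{\left(A \right)} = \frac{-2 + A}{6 - 7} = \frac{-2 + A}{-1} = \left(-2 + A\right) \left(-1\right) = 2 - A$)
$x{\left(k \right)} = - \frac{k}{6}$ ($x{\left(k \right)} = \frac{k}{2 - 8} = \frac{k}{-6} = k \left(- \frac{1}{6}\right) = - \frac{k}{6}$)
$-1619 + x{\left(46 \right)} = -1619 - \frac{23}{3} = - \frac{4880}{3}$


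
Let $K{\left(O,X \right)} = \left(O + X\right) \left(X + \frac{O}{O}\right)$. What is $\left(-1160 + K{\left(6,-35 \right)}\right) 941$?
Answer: $-163734$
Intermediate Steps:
$K{\left(O,X \right)} = \left(1 + X\right) \left(O + X\right)$ ($K{\left(O,X \right)} = \left(O + X\right) \left(X + 1\right) = \left(O + X\right) \left(1 + X\right) = \left(1 + X\right) \left(O + X\right)$)
$\left(-1160 + K{\left(6,-35 \right)}\right) 941 = \left(-1160 + \left(6 - 35 + \left(-35\right)^{2} + 6 \left(-35\right)\right)\right) 941 = \left(-1160 + \left(6 - 35 + 1225 - 210\right)\right) 941 = \left(-1160 + 986\right) 941 = \left(-174\right) 941 = -163734$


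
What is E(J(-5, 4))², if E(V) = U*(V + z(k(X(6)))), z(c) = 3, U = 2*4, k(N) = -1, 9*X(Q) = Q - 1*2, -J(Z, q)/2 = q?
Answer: 1600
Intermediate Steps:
J(Z, q) = -2*q
X(Q) = -2/9 + Q/9 (X(Q) = (Q - 1*2)/9 = (Q - 2)/9 = (-2 + Q)/9 = -2/9 + Q/9)
U = 8
E(V) = 24 + 8*V (E(V) = 8*(V + 3) = 8*(3 + V) = 24 + 8*V)
E(J(-5, 4))² = (24 + 8*(-2*4))² = (24 + 8*(-8))² = (24 - 64)² = (-40)² = 1600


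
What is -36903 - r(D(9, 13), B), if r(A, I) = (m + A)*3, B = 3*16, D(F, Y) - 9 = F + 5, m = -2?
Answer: -36966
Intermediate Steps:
D(F, Y) = 14 + F (D(F, Y) = 9 + (F + 5) = 9 + (5 + F) = 14 + F)
B = 48
r(A, I) = -6 + 3*A (r(A, I) = (-2 + A)*3 = -6 + 3*A)
-36903 - r(D(9, 13), B) = -36903 - (-6 + 3*(14 + 9)) = -36903 - (-6 + 3*23) = -36903 - (-6 + 69) = -36903 - 1*63 = -36903 - 63 = -36966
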